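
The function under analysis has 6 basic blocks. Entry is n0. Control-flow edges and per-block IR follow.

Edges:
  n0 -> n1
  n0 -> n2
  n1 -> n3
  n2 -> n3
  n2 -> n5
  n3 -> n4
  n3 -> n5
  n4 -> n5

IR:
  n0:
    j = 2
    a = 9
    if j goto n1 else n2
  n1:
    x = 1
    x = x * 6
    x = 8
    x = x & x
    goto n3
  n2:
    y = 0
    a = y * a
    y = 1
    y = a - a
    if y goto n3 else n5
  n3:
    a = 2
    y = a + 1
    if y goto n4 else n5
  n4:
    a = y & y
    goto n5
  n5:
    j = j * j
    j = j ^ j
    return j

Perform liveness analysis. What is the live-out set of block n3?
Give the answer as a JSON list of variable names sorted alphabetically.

Block summaries:
  n0 def {a,j} use ∅
  n1 def {x} use ∅
  n2 def {a,y} use {a}
  n3 def {a,y} use ∅
  n4 def {a} use {y}
  n5 def {j} use {j}

Backward fixpoint:
  n0 li=∅ lo={a,j}
  n1 li={j} lo={j}
  n2 li={a,j} lo={j}
  n3 li={j} lo={j,y}
  n4 li={j,y} lo={j}
  n5 li={j} lo=∅

live-out(n3) = ["j", "y"]

Answer: ["j", "y"]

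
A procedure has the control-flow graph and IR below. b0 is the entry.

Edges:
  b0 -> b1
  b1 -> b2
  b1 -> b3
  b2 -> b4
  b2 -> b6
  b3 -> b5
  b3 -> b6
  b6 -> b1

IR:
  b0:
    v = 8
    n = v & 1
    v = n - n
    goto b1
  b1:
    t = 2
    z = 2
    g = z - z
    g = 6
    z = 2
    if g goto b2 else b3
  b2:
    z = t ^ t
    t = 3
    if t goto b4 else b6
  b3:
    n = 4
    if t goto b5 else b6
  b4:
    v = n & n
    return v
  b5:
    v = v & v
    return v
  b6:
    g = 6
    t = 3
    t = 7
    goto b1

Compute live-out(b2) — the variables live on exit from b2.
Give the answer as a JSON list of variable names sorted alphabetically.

Answer: ["n", "v"]

Analysis:
Block summaries:
  b0 def {n,v} use ∅
  b1 def {g,t,z} use ∅
  b2 def {t,z} use {t}
  b3 def {n} use {t}
  b4 def {v} use {n}
  b5 def {v} use {v}
  b6 def {g,t} use ∅

Backward fixpoint:
  live b0: ∅→{n,v}
  live b1: {n,v}→{n,t,v}
  live b2: {n,t,v}→{n,v}
  live b3: {t,v}→{n,v}
  live b4: {n}→∅
  live b5: {v}→∅
  live b6: {n,v}→{n,v}

live-out(b2) = ["n", "v"]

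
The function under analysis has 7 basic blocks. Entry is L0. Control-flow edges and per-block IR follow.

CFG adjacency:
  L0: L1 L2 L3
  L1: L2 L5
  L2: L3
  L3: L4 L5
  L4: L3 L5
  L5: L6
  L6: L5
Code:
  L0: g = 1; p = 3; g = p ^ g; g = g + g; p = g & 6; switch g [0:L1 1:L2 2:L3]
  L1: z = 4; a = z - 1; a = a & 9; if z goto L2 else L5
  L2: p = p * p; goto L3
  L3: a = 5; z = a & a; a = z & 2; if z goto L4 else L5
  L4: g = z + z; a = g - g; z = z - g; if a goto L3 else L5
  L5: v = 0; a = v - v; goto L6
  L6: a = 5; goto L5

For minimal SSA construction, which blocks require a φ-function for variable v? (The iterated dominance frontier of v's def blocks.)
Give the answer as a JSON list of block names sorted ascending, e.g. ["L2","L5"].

idom tree: L1←L0 L2←L0 L3←L0 L4←L3 L5←L0 L6←L5
Dom at joins:
  L2: preds {L0,L1}: {L0} ∩ {L0,L1} = {L0}; idom=L0
  L3: preds {L0,L2,L4}: {L0} ∩ {L0,L2} ∩ {L0,L3,L4} = {L0}; idom=L0
  L5: preds {L1,L3,L4,L6}: {L0,L1} ∩ {L0,L3} ∩ {L0,L3,L4} ∩ {L0,L5,L6} = {L0}; idom=L0

DF walk-up:
  join L2 pred L0: · stop@L0
  join L2 pred L1: L1 stop@L0
  join L3 pred L0: · stop@L0
  join L3 pred L2: L2 stop@L0
  join L3 pred L4: L4→L3 stop@L0
  join L5 pred L1: L1 stop@L0
  join L5 pred L3: L3 stop@L0
  join L5 pred L4: L4→L3 stop@L0
  join L5 pred L6: L6→L5 stop@L0
  L0 → ∅
  L1 → {L2,L5}
  L2 → {L3}
  L3 → {L3,L5}
  L4 → {L3,L5}
  L5 → {L5}
  L6 → {L5}

φ for v: defs {L5}
  DF⁺ = {L5}

Answer: ["L5"]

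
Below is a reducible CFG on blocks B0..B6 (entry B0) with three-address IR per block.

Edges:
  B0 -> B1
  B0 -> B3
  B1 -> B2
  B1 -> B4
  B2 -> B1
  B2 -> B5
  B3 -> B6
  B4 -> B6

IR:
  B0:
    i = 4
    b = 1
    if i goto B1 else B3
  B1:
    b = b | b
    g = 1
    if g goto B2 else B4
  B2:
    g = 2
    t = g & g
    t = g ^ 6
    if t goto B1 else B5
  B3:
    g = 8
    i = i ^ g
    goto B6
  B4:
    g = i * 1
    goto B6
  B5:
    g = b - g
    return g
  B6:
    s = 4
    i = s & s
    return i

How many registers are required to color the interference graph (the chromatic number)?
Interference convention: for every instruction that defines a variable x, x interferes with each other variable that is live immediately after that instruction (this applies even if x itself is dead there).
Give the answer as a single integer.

def/use:
  B0: def={b,i} ue=∅
  B1: def={b,g} ue={b}
  B2: def={g,t} ue=∅
  B3: def={g,i} ue={i}
  B4: def={g} ue={i}
  B5: def={g} ue={b,g}
  B6: def={i,s} ue=∅

Liveness:
  B0 li=∅ lo={b,i}
  B1 li={b,i} lo={b,i}
  B2 li={b,i} lo={b,g,i}
  B3 li={i} lo=∅
  B4 li={i} lo=∅
  B5 li={b,g} lo=∅
  B6 li=∅ lo=∅

Interfere edges:
  b — {g,i,t}
  g — {b,i,t}
  i — {b,g,t}
  s — ∅
  t — {b,g,i}

Registers:
  lower bound: {b,g,i,t} mutually conflict ⇒ χ ≥ 4
  assign b→c0 g→c1 i→c2 s→c0 t→c3 — no edge inside a register ⇒ χ ≤ 4
  χ = 4

Answer: 4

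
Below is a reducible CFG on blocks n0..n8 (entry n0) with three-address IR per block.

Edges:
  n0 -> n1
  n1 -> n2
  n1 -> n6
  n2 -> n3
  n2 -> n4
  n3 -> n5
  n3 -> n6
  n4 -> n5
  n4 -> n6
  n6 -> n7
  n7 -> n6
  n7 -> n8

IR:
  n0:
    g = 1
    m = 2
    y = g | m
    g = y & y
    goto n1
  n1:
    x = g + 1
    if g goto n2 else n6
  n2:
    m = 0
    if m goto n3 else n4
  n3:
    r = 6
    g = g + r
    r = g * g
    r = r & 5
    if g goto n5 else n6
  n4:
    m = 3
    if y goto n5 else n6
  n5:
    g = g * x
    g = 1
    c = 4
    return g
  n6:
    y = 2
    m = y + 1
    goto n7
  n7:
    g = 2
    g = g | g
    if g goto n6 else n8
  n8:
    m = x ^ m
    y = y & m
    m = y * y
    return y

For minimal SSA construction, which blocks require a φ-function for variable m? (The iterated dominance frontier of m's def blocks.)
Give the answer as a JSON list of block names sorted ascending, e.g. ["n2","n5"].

idom tree: n1←n0 n2←n1 n3←n2 n4←n2 n5←n2 n6←n1 n7←n6 n8←n7
Dom∩ at merges:
  n5: preds {n3,n4}: {n0,n1,n2,n3} ∩ {n0,n1,n2,n4} = {n0,n1,n2}; idom=n2
  n6: preds {n1,n3,n4,n7}: {n0,n1} ∩ {n0,n1,n2,n3} ∩ {n0,n1,n2,n4} ∩ {n0,n1,n6,n7} = {n0,n1}; idom=n1

DF walk-up:
  join n5 pred n3: n3 stop@n2
  join n5 pred n4: n4 stop@n2
  join n6 pred n1: · stop@n1
  join n6 pred n3: n3→n2 stop@n1
  join n6 pred n4: n4→n2 stop@n1
  join n6 pred n7: n7→n6 stop@n1
  n0: DF=∅
  n1: DF=∅
  n2: DF={n6}
  n3: DF={n5,n6}
  n4: DF={n5,n6}
  n5: DF=∅
  n6: DF={n6}
  n7: DF={n6}
  n8: DF=∅

φ for m: defs {n0,n2,n4,n6,n8}
  DF⁺ = {n5,n6}

Answer: ["n5", "n6"]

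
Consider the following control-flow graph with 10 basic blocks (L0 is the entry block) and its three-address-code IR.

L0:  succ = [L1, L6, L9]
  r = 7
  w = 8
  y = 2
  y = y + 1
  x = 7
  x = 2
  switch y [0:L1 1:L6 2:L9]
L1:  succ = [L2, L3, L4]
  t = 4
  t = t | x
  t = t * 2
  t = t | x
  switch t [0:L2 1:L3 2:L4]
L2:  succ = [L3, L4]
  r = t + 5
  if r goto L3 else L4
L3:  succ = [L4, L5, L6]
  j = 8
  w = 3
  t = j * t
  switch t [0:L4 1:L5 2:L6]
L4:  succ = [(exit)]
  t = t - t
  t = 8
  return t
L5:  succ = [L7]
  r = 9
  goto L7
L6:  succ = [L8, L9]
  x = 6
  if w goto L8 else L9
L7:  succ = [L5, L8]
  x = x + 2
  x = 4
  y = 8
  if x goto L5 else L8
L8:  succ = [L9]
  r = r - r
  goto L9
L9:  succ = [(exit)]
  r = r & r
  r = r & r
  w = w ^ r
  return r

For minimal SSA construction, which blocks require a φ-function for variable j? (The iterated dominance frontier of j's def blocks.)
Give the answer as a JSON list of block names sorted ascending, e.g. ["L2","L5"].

Answer: ["L4", "L6", "L8", "L9"]

Working:
idom tree: L1←L0 L2←L1 L3←L1 L4←L1 L5←L3 L6←L0 L7←L5 L8←L0 L9←L0
Dom∩ at merges:
  L3: preds {L1,L2}: {L0,L1} ∩ {L0,L1,L2} = {L0,L1}; idom=L1
  L4: preds {L1,L2,L3}: {L0,L1} ∩ {L0,L1,L2} ∩ {L0,L1,L3} = {L0,L1}; idom=L1
  L5: preds {L3,L7}: {L0,L1,L3} ∩ {L0,L1,L3,L5,L7} = {L0,L1,L3}; idom=L3
  L6: preds {L0,L3}: {L0} ∩ {L0,L1,L3} = {L0}; idom=L0
  L8: preds {L6,L7}: {L0,L6} ∩ {L0,L1,L3,L5,L7} = {L0}; idom=L0
  L9: preds {L0,L6,L8}: {L0} ∩ {L0,L6} ∩ {L0,L8} = {L0}; idom=L0

DF walk-up:
  join L3 pred L1: · stop@L1
  join L3 pred L2: L2 stop@L1
  join L4 pred L1: · stop@L1
  join L4 pred L2: L2 stop@L1
  join L4 pred L3: L3 stop@L1
  join L5 pred L3: · stop@L3
  join L5 pred L7: L7→L5 stop@L3
  join L6 pred L0: · stop@L0
  join L6 pred L3: L3→L1 stop@L0
  join L8 pred L6: L6 stop@L0
  join L8 pred L7: L7→L5→L3→L1 stop@L0
  join L9 pred L0: · stop@L0
  join L9 pred L6: L6 stop@L0
  join L9 pred L8: L8 stop@L0
  L0 → ∅
  L1 → {L6,L8}
  L2 → {L3,L4}
  L3 → {L4,L6,L8}
  L4 → ∅
  L5 → {L5,L8}
  L6 → {L8,L9}
  L7 → {L5,L8}
  L8 → {L9}
  L9 → ∅

φ for j: defs {L3}
  DF⁺ = {L4,L6,L8,L9}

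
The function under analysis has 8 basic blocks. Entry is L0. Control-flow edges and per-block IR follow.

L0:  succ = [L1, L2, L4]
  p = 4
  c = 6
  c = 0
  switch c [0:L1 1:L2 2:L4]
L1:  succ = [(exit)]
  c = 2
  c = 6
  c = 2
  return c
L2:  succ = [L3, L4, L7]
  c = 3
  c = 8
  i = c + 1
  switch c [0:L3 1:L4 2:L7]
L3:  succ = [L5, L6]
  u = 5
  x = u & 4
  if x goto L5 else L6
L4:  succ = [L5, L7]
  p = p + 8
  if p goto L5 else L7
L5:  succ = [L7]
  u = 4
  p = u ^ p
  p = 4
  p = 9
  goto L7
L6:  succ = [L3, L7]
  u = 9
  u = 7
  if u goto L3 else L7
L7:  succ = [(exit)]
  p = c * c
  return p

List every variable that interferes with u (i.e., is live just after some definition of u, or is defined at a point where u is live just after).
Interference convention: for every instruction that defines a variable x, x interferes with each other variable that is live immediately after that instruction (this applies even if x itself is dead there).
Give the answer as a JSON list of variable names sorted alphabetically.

Answer: ["c", "p"]

Working:
Block summaries:
  L0: def={c,p} ue=∅
  L1: def={c} ue=∅
  L2: def={c,i} ue=∅
  L3: def={u,x} ue=∅
  L4: def={p} ue={p}
  L5: def={p,u} ue={p}
  L6: def={u} ue=∅
  L7: def={p} ue={c}

Liveness:
  L0: in=∅ out={c,p}
  L1: in=∅ out=∅
  L2: in={p} out={c,p}
  L3: in={c,p} out={c,p}
  L4: in={c,p} out={c,p}
  L5: in={c,p} out={c}
  L6: in={c,p} out={c,p}
  L7: in={c} out=∅

Interference:
  c: {i,p,u,x}
  i: {c,p}
  p: {c,i,u,x}
  u: {c,p}
  x: {c,p}

N(u) = ["c", "p"]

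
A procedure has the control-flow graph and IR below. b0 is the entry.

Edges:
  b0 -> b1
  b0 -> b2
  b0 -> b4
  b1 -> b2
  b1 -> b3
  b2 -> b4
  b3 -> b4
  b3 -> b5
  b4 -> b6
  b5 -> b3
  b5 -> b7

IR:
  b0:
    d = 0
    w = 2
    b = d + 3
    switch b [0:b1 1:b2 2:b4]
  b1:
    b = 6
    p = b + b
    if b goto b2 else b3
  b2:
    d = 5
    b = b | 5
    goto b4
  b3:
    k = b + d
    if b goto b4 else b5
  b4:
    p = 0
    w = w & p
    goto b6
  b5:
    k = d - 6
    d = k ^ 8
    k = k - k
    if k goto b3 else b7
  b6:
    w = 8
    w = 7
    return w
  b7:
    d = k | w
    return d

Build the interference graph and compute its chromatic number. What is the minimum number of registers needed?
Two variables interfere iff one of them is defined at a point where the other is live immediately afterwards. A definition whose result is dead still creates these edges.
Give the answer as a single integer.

def/use:
  b0: def={b,d,w} ue=∅
  b1: def={b,p} ue=∅
  b2: def={b,d} ue={b}
  b3: def={k} ue={b,d}
  b4: def={p,w} ue={w}
  b5: def={d,k} ue={d}
  b6: def={w} ue=∅
  b7: def={d} ue={k,w}

Backward fixpoint:
  b0: in=∅ out={b,d,w}
  b1: in={d,w} out={b,d,w}
  b2: in={b,w} out={w}
  b3: in={b,d,w} out={b,d,w}
  b4: in={w} out=∅
  b5: in={b,d,w} out={b,d,k,w}
  b6: in=∅ out=∅
  b7: in={k,w} out=∅

Interference:
  b — {d,k,p,w}
  d — {b,k,p,w}
  k — {b,d,w}
  p — {b,d,w}
  w — {b,d,k,p}

Registers:
  clique {b,d,k,w} ⇒ need ≥ 4
  assign b→r0 d→r1 k→r3 p→r3 w→r2 — no edge inside a register ⇒ χ ≤ 4
  χ = 4

Answer: 4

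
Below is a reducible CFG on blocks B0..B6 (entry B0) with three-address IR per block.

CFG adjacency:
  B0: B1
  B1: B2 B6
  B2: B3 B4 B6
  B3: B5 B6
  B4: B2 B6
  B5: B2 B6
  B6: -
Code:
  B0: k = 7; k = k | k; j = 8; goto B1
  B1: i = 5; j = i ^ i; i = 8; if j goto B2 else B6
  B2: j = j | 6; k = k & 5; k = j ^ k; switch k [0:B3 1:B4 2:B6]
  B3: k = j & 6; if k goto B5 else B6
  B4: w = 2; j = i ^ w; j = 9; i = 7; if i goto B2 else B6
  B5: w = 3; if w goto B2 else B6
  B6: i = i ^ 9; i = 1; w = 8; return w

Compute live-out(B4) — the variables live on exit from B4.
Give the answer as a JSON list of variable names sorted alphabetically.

Answer: ["i", "j", "k"]

Derivation:
Block summaries:
  B0 def {j,k} use ∅
  B1 def {i,j} use ∅
  B2 def {j,k} use {j,k}
  B3 def {k} use {j}
  B4 def {i,j,w} use {i}
  B5 def {w} use ∅
  B6 def {i,w} use {i}

Liveness:
  live B0: ∅→{k}
  live B1: {k}→{i,j,k}
  live B2: {i,j,k}→{i,j,k}
  live B3: {i,j}→{i,j,k}
  live B4: {i,k}→{i,j,k}
  live B5: {i,j,k}→{i,j,k}
  live B6: {i}→∅

live-out(B4) = ["i", "j", "k"]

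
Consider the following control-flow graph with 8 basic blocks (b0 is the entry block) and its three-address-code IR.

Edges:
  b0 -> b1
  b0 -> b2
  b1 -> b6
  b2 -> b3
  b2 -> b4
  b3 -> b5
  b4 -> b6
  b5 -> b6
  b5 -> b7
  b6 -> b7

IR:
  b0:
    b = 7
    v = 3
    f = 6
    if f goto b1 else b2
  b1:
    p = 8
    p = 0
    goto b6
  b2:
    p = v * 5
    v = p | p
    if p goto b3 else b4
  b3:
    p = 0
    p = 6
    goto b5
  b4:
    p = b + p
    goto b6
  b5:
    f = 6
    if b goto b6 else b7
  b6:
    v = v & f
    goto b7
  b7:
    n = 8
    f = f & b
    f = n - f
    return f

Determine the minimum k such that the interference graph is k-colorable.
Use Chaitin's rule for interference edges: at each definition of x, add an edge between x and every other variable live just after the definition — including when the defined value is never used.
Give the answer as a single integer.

Block summaries:
  b0 def {b,f,v} use ∅
  b1 def {p} use ∅
  b2 def {p,v} use {v}
  b3 def {p} use ∅
  b4 def {p} use {b,p}
  b5 def {f} use {b}
  b6 def {v} use {f,v}
  b7 def {f,n} use {b,f}

Backward fixpoint:
  live b0: ∅→{b,f,v}
  live b1: {b,f,v}→{b,f,v}
  live b2: {b,f,v}→{b,f,p,v}
  live b3: {b,v}→{b,v}
  live b4: {b,f,p,v}→{b,f,v}
  live b5: {b,v}→{b,f,v}
  live b6: {b,f,v}→{b,f}
  live b7: {b,f}→∅

Interfere edges:
  b — {f,n,p,v}
  f — {b,n,p,v}
  n — {b,f}
  p — {b,f,v}
  v — {b,f,p}

Colouring:
  clique {b,f,p,v} ⇒ need ≥ 4
  assign b→r0 f→r1 n→r2 p→r2 v→r3 — no edge inside a register ⇒ χ ≤ 4
  χ = 4

Answer: 4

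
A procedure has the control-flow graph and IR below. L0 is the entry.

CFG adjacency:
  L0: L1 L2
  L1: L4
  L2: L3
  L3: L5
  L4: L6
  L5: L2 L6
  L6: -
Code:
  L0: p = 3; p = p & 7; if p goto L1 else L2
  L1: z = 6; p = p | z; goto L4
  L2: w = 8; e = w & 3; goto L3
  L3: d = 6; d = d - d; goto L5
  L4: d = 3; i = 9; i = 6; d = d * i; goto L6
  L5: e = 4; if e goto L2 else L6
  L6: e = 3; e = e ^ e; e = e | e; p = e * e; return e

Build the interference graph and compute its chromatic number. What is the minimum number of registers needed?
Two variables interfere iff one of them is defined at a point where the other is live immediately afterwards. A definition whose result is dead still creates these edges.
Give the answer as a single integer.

Answer: 2

Derivation:
Block summaries:
  L0: def={p} ue=∅
  L1: def={p,z} ue={p}
  L2: def={e,w} ue=∅
  L3: def={d} ue=∅
  L4: def={d,i} ue=∅
  L5: def={e} ue=∅
  L6: def={e,p} ue=∅

Live sets:
  L0 li=∅ lo={p}
  L1 li={p} lo=∅
  L2 li=∅ lo=∅
  L3 li=∅ lo=∅
  L4 li=∅ lo=∅
  L5 li=∅ lo=∅
  L6 li=∅ lo=∅

Conflict graph:
  d↔{i}
  e↔{p}
  i↔{d}
  p↔{e,z}
  w↔∅
  z↔{p}

Registers:
  clique {d,i} ⇒ need ≥ 2
  2-colouring: R0={d,p,w}  R1={e,i,z}
  χ = 2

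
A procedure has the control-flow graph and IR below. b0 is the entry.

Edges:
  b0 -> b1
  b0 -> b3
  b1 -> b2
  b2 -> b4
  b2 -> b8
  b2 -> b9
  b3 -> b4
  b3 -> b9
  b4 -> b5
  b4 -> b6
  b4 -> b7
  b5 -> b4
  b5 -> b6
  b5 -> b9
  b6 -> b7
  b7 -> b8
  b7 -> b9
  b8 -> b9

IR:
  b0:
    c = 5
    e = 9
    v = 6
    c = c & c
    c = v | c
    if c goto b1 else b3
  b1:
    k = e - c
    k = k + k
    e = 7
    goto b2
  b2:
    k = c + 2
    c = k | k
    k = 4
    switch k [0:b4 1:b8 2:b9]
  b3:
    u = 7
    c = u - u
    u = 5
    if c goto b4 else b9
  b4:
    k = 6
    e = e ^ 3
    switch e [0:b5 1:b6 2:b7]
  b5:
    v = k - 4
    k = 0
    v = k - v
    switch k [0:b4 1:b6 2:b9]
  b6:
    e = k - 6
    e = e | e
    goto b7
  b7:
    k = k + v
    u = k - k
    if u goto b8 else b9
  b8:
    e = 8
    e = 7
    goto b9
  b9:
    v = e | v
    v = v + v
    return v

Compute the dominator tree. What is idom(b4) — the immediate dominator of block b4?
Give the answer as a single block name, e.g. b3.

idom tree: b1←b0 b2←b1 b3←b0 b4←b0 b5←b4 b6←b4 b7←b4 b8←b0 b9←b0
Join-block Dom:
  b4: preds {b2,b3,b5}: {b0,b1,b2} ∩ {b0,b3} ∩ {b0,b4,b5} = {b0}; idom=b0
  b6: preds {b4,b5}: {b0,b4} ∩ {b0,b4,b5} = {b0,b4}; idom=b4
  b7: preds {b4,b6}: {b0,b4} ∩ {b0,b4,b6} = {b0,b4}; idom=b4
  b8: preds {b2,b7}: {b0,b1,b2} ∩ {b0,b4,b7} = {b0}; idom=b0
  b9: preds {b2,b3,b5,b7,b8}: {b0,b1,b2} ∩ {b0,b3} ∩ {b0,b4,b5} ∩ {b0,b4,b7} ∩ {b0,b8} = {b0}; idom=b0

idom(b4) = b0

Answer: b0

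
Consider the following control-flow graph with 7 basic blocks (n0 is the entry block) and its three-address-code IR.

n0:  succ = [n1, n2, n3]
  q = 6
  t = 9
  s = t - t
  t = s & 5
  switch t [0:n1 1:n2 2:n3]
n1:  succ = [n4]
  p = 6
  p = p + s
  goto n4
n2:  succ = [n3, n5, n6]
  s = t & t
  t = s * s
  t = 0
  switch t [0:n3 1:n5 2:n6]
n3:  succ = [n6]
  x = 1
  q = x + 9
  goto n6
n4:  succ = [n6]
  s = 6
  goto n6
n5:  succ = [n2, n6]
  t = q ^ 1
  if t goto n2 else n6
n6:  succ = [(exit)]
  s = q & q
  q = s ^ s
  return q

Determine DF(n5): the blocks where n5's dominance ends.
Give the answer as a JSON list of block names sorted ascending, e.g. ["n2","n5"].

idom tree: n1←n0 n2←n0 n3←n0 n4←n1 n5←n2 n6←n0
Dom at joins:
  n2: preds {n0,n5}: {n0} ∩ {n0,n2,n5} = {n0}; idom=n0
  n3: preds {n0,n2}: {n0} ∩ {n0,n2} = {n0}; idom=n0
  n6: preds {n2,n3,n4,n5}: {n0,n2} ∩ {n0,n3} ∩ {n0,n1,n4} ∩ {n0,n2,n5} = {n0}; idom=n0

Frontier:
  n2←n0: walk · to n0
  n2←n5: walk n5→n2 to n0
  n3←n0: walk · to n0
  n3←n2: walk n2 to n0
  n6←n2: walk n2 to n0
  n6←n3: walk n3 to n0
  n6←n4: walk n4→n1 to n0
  n6←n5: walk n5→n2 to n0
  n0 → ∅
  n1 → {n6}
  n2 → {n2,n3,n6}
  n3 → {n6}
  n4 → {n6}
  n5 → {n2,n6}
  n6 → ∅

DF(n5) = ["n2", "n6"]

Answer: ["n2", "n6"]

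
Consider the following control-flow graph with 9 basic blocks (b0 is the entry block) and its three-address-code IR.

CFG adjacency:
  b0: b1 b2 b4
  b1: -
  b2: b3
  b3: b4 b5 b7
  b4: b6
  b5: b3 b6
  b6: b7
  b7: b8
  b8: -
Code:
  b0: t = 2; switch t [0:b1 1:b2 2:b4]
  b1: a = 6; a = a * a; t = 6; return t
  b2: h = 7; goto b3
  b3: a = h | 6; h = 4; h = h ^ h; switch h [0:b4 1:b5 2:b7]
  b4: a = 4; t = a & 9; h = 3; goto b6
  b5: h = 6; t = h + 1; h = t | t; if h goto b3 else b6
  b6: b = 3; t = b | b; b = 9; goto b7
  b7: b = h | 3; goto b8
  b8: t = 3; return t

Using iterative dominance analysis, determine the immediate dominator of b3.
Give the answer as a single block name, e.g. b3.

Answer: b2

Derivation:
idom tree: b1←b0 b2←b0 b3←b2 b4←b0 b5←b3 b6←b0 b7←b0 b8←b7
Dom∩ at merges:
  b3: preds {b2,b5}: {b0,b2} ∩ {b0,b2,b3,b5} = {b0,b2}; idom=b2
  b4: preds {b0,b3}: {b0} ∩ {b0,b2,b3} = {b0}; idom=b0
  b6: preds {b4,b5}: {b0,b4} ∩ {b0,b2,b3,b5} = {b0}; idom=b0
  b7: preds {b3,b6}: {b0,b2,b3} ∩ {b0,b6} = {b0}; idom=b0

idom(b3) = b2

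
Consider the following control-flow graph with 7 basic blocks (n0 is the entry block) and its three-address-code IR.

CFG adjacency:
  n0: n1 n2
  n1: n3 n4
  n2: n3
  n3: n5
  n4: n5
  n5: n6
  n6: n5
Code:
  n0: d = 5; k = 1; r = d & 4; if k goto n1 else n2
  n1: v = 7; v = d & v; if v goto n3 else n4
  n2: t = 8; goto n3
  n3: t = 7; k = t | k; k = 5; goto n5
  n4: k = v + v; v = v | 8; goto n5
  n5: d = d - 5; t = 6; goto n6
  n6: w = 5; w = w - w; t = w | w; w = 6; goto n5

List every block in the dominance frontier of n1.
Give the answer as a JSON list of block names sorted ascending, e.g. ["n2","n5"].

idom tree: n1←n0 n2←n0 n3←n0 n4←n1 n5←n0 n6←n5
Dom∩ at merges:
  n3: preds {n1,n2}: {n0,n1} ∩ {n0,n2} = {n0}; idom=n0
  n5: preds {n3,n4,n6}: {n0,n3} ∩ {n0,n1,n4} ∩ {n0,n5,n6} = {n0}; idom=n0

Frontier:
  join n3 pred n1: n1 stop@n0
  join n3 pred n2: n2 stop@n0
  join n5 pred n3: n3 stop@n0
  join n5 pred n4: n4→n1 stop@n0
  join n5 pred n6: n6→n5 stop@n0
  DF(n0)=∅
  DF(n1)={n3,n5}
  DF(n2)={n3}
  DF(n3)={n5}
  DF(n4)={n5}
  DF(n5)={n5}
  DF(n6)={n5}

DF(n1) = ["n3", "n5"]

Answer: ["n3", "n5"]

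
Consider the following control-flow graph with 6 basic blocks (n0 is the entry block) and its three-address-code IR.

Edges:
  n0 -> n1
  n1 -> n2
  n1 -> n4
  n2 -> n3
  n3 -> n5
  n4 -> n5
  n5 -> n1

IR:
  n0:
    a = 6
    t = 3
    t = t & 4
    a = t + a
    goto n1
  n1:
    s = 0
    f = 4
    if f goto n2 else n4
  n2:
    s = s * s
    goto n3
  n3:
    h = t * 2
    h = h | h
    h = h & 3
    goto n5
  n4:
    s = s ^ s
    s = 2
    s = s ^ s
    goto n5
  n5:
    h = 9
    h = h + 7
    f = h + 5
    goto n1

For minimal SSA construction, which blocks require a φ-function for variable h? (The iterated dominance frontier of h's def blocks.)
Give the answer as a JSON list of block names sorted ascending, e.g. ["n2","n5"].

Answer: ["n1", "n5"]

Derivation:
idom tree: n1←n0 n2←n1 n3←n2 n4←n1 n5←n1
Dom at joins:
  n1: preds {n0,n5}: {n0} ∩ {n0,n1,n5} = {n0}; idom=n0
  n5: preds {n3,n4}: {n0,n1,n2,n3} ∩ {n0,n1,n4} = {n0,n1}; idom=n1

DF walk-up:
  join n1 pred n0: · stop@n0
  join n1 pred n5: n5→n1 stop@n0
  join n5 pred n3: n3→n2 stop@n1
  join n5 pred n4: n4 stop@n1
  n0 → ∅
  n1 → {n1}
  n2 → {n5}
  n3 → {n5}
  n4 → {n5}
  n5 → {n1}

φ for h: defs {n3,n5}
  DF⁺ = {n1,n5}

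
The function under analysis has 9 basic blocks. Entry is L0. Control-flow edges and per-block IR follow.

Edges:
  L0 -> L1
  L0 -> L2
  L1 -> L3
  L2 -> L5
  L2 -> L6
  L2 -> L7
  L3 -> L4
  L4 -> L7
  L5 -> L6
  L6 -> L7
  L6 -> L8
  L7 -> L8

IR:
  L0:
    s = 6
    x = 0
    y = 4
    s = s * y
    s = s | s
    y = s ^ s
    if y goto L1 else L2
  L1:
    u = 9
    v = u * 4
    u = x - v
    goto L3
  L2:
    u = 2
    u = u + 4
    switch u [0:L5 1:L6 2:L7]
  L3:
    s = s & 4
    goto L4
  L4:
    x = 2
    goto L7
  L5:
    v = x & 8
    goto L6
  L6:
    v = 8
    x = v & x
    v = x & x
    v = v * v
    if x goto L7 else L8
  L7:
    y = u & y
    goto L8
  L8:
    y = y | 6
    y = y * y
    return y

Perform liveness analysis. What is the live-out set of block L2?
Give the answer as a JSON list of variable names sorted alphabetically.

Answer: ["u", "x", "y"]

Derivation:
Block summaries:
  L0 def {s,x,y} use ∅
  L1 def {u,v} use {x}
  L2 def {u} use ∅
  L3 def {s} use {s}
  L4 def {x} use ∅
  L5 def {v} use {x}
  L6 def {v,x} use {x}
  L7 def {y} use {u,y}
  L8 def {y} use {y}

Live sets:
  L0: in=∅ out={s,x,y}
  L1: in={s,x,y} out={s,u,y}
  L2: in={x,y} out={u,x,y}
  L3: in={s,u,y} out={u,y}
  L4: in={u,y} out={u,y}
  L5: in={u,x,y} out={u,x,y}
  L6: in={u,x,y} out={u,y}
  L7: in={u,y} out={y}
  L8: in={y} out=∅

live-out(L2) = ["u", "x", "y"]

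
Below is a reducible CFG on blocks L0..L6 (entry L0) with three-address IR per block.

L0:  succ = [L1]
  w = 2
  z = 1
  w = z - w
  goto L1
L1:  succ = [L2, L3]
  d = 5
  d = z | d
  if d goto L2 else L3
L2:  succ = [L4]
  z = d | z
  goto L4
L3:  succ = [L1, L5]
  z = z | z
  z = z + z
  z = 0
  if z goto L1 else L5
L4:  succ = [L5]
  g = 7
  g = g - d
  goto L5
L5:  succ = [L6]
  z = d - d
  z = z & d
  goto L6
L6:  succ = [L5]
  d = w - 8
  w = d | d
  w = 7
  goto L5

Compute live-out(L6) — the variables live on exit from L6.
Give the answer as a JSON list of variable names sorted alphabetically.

def/use:
  L0: {w,z} / ∅
  L1: {d} / {z}
  L2: {z} / {d,z}
  L3: {z} / {z}
  L4: {g} / {d}
  L5: {z} / {d}
  L6: {d,w} / {w}

Live sets:
  L0 li=∅ lo={w,z}
  L1 li={w,z} lo={d,w,z}
  L2 li={d,w,z} lo={d,w}
  L3 li={d,w,z} lo={d,w,z}
  L4 li={d,w} lo={d,w}
  L5 li={d,w} lo={w}
  L6 li={w} lo={d,w}

live-out(L6) = ["d", "w"]

Answer: ["d", "w"]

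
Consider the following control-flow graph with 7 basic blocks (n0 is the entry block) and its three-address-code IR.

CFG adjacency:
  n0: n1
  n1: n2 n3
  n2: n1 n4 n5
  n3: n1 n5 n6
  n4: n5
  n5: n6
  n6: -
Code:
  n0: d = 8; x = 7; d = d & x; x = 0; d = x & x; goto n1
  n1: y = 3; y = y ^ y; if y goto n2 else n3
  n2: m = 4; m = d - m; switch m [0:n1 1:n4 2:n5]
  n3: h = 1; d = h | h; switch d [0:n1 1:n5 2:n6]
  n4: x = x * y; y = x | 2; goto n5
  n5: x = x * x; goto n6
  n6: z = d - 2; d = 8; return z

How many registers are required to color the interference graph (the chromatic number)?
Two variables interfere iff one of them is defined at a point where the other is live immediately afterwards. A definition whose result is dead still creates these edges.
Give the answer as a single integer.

Answer: 4

Working:
Per-block:
  n0: {d,x} / ∅
  n1: {y} / ∅
  n2: {m} / {d}
  n3: {d,h} / ∅
  n4: {x,y} / {x,y}
  n5: {x} / {x}
  n6: {d,z} / {d}

Liveness:
  n0: in=∅ out={d,x}
  n1: in={d,x} out={d,x,y}
  n2: in={d,x,y} out={d,x,y}
  n3: in={x} out={d,x}
  n4: in={d,x,y} out={d,x}
  n5: in={d,x} out={d}
  n6: in={d} out=∅

Interference:
  d↔{m,x,y,z}
  h↔{x}
  m↔{d,x,y}
  x↔{d,h,m,y}
  y↔{d,m,x}
  z↔{d}

Colouring:
  {d,m,x,y} pairwise interfere (4-clique) ⇒ χ ≥ 4
  4-colouring: R0={d,h}  R1={x,z}  R2={m}  R3={y}
  χ = 4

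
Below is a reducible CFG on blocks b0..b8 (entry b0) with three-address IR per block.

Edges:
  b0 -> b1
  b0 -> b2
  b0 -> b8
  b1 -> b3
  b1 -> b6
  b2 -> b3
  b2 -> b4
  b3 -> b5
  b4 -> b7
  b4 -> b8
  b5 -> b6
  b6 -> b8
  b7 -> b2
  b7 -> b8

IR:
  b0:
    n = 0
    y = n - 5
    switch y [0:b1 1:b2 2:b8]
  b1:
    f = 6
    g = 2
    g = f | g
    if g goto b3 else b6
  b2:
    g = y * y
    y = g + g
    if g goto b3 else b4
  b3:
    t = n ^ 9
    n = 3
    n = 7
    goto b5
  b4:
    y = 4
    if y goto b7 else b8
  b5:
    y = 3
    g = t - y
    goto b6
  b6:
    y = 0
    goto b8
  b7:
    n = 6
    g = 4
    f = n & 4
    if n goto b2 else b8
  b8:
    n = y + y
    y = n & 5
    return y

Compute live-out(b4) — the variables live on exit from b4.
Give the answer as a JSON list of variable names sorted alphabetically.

def/use:
  b0 def {n,y} use ∅
  b1 def {f,g} use ∅
  b2 def {g,y} use {y}
  b3 def {n,t} use {n}
  b4 def {y} use ∅
  b5 def {g,y} use {t}
  b6 def {y} use ∅
  b7 def {f,g,n} use ∅
  b8 def {n,y} use {y}

Live sets:
  live b0: ∅→{n,y}
  live b1: {n}→{n}
  live b2: {n,y}→{n}
  live b3: {n}→{t}
  live b4: ∅→{y}
  live b5: {t}→∅
  live b6: ∅→{y}
  live b7: {y}→{n,y}
  live b8: {y}→∅

live-out(b4) = ["y"]

Answer: ["y"]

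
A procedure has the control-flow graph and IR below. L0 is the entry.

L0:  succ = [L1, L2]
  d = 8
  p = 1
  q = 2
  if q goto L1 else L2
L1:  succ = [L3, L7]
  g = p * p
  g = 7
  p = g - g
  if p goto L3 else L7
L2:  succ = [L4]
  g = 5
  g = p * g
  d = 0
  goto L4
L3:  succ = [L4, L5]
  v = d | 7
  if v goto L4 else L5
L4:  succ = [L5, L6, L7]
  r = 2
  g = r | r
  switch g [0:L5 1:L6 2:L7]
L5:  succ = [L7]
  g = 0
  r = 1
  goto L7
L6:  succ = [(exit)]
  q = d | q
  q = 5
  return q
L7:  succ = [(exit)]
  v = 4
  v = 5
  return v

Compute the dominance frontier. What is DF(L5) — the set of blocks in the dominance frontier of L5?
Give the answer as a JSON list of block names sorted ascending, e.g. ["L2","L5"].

idom tree: L1←L0 L2←L0 L3←L1 L4←L0 L5←L0 L6←L4 L7←L0
Dom at joins:
  L4: preds {L2,L3}: {L0,L2} ∩ {L0,L1,L3} = {L0}; idom=L0
  L5: preds {L3,L4}: {L0,L1,L3} ∩ {L0,L4} = {L0}; idom=L0
  L7: preds {L1,L4,L5}: {L0,L1} ∩ {L0,L4} ∩ {L0,L5} = {L0}; idom=L0

DF walk-up:
  L4←L2: walk L2 to L0
  L4←L3: walk L3→L1 to L0
  L5←L3: walk L3→L1 to L0
  L5←L4: walk L4 to L0
  L7←L1: walk L1 to L0
  L7←L4: walk L4 to L0
  L7←L5: walk L5 to L0
  DF(L0)=∅
  DF(L1)={L4,L5,L7}
  DF(L2)={L4}
  DF(L3)={L4,L5}
  DF(L4)={L5,L7}
  DF(L5)={L7}
  DF(L6)=∅
  DF(L7)=∅

DF(L5) = ["L7"]

Answer: ["L7"]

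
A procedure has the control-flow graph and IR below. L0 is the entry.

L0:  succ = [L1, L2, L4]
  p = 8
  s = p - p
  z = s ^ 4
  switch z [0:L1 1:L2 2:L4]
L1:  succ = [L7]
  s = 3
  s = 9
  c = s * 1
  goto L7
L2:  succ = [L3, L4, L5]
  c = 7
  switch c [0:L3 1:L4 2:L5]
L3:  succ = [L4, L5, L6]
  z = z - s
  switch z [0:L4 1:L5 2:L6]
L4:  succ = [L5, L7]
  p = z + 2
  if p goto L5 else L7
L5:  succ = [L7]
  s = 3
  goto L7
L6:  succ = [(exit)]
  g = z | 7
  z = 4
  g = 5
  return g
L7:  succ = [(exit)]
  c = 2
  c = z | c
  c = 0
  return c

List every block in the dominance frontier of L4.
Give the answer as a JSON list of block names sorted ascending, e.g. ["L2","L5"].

idom tree: L1←L0 L2←L0 L3←L2 L4←L0 L5←L0 L6←L3 L7←L0
Dom at joins:
  L4: preds {L0,L2,L3}: {L0} ∩ {L0,L2} ∩ {L0,L2,L3} = {L0}; idom=L0
  L5: preds {L2,L3,L4}: {L0,L2} ∩ {L0,L2,L3} ∩ {L0,L4} = {L0}; idom=L0
  L7: preds {L1,L4,L5}: {L0,L1} ∩ {L0,L4} ∩ {L0,L5} = {L0}; idom=L0

DF walk-up:
  L4←L0: walk · to L0
  L4←L2: walk L2 to L0
  L4←L3: walk L3→L2 to L0
  L5←L2: walk L2 to L0
  L5←L3: walk L3→L2 to L0
  L5←L4: walk L4 to L0
  L7←L1: walk L1 to L0
  L7←L4: walk L4 to L0
  L7←L5: walk L5 to L0
  L0 → ∅
  L1 → {L7}
  L2 → {L4,L5}
  L3 → {L4,L5}
  L4 → {L5,L7}
  L5 → {L7}
  L6 → ∅
  L7 → ∅

DF(L4) = ["L5", "L7"]

Answer: ["L5", "L7"]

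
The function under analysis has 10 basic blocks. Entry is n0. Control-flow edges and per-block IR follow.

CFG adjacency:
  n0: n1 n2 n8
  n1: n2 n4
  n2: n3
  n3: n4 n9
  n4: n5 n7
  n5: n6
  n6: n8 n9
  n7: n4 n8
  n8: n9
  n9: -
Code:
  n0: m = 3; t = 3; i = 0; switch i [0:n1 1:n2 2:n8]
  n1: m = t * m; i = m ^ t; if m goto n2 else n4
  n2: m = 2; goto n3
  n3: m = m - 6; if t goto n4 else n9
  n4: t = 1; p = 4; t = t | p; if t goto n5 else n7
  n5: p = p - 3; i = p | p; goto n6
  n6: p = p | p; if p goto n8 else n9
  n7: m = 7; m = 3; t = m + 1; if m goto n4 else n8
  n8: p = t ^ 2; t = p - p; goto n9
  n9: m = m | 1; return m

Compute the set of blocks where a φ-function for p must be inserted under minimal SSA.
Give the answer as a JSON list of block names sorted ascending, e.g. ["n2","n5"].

idom tree: n1←n0 n2←n0 n3←n2 n4←n0 n5←n4 n6←n5 n7←n4 n8←n0 n9←n0
Join-block Dom:
  n2: preds {n0,n1}: {n0} ∩ {n0,n1} = {n0}; idom=n0
  n4: preds {n1,n3,n7}: {n0,n1} ∩ {n0,n2,n3} ∩ {n0,n4,n7} = {n0}; idom=n0
  n8: preds {n0,n6,n7}: {n0} ∩ {n0,n4,n5,n6} ∩ {n0,n4,n7} = {n0}; idom=n0
  n9: preds {n3,n6,n8}: {n0,n2,n3} ∩ {n0,n4,n5,n6} ∩ {n0,n8} = {n0}; idom=n0

Frontier:
  join n2 pred n0: · stop@n0
  join n2 pred n1: n1 stop@n0
  join n4 pred n1: n1 stop@n0
  join n4 pred n3: n3→n2 stop@n0
  join n4 pred n7: n7→n4 stop@n0
  join n8 pred n0: · stop@n0
  join n8 pred n6: n6→n5→n4 stop@n0
  join n8 pred n7: n7→n4 stop@n0
  join n9 pred n3: n3→n2 stop@n0
  join n9 pred n6: n6→n5→n4 stop@n0
  join n9 pred n8: n8 stop@n0
  DF(n0)=∅
  DF(n1)={n2,n4}
  DF(n2)={n4,n9}
  DF(n3)={n4,n9}
  DF(n4)={n4,n8,n9}
  DF(n5)={n8,n9}
  DF(n6)={n8,n9}
  DF(n7)={n4,n8}
  DF(n8)={n9}
  DF(n9)=∅

φ for p: defs {n4,n5,n6,n8}
  DF⁺ = {n4,n8,n9}

Answer: ["n4", "n8", "n9"]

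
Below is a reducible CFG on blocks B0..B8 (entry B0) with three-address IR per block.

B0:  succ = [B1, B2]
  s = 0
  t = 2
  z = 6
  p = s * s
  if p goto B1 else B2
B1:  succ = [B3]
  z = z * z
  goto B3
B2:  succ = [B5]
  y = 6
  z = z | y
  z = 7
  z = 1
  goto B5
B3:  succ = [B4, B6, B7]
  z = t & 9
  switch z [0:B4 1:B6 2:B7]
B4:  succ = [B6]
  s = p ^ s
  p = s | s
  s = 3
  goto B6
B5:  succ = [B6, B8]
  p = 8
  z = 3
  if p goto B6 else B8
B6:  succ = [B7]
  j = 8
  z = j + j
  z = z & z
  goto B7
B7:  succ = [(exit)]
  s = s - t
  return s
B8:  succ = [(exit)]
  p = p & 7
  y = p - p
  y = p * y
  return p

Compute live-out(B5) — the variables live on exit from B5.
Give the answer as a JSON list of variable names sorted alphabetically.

Answer: ["p", "s", "t"]

Analysis:
Per-block:
  B0: def={p,s,t,z} ue=∅
  B1: def={z} ue={z}
  B2: def={y,z} ue={z}
  B3: def={z} ue={t}
  B4: def={p,s} ue={p,s}
  B5: def={p,z} ue=∅
  B6: def={j,z} ue=∅
  B7: def={s} ue={s,t}
  B8: def={p,y} ue={p}

Backward fixpoint:
  B0: in=∅ out={p,s,t,z}
  B1: in={p,s,t,z} out={p,s,t}
  B2: in={s,t,z} out={s,t}
  B3: in={p,s,t} out={p,s,t}
  B4: in={p,s,t} out={s,t}
  B5: in={s,t} out={p,s,t}
  B6: in={s,t} out={s,t}
  B7: in={s,t} out=∅
  B8: in={p} out=∅

live-out(B5) = ["p", "s", "t"]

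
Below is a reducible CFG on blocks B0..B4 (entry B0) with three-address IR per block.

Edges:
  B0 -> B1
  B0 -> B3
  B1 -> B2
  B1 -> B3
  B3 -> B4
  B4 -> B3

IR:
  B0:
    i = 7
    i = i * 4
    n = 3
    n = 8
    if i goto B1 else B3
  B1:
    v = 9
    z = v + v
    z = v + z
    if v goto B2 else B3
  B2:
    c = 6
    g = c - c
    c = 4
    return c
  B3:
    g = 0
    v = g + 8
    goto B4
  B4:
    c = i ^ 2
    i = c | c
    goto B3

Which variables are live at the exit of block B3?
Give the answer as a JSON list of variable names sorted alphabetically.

Answer: ["i"]

Analysis:
Per-block:
  B0 def {i,n} use ∅
  B1 def {v,z} use ∅
  B2 def {c,g} use ∅
  B3 def {g,v} use ∅
  B4 def {c,i} use {i}

Liveness:
  live B0: ∅→{i}
  live B1: {i}→{i}
  live B2: ∅→∅
  live B3: {i}→{i}
  live B4: {i}→{i}

live-out(B3) = ["i"]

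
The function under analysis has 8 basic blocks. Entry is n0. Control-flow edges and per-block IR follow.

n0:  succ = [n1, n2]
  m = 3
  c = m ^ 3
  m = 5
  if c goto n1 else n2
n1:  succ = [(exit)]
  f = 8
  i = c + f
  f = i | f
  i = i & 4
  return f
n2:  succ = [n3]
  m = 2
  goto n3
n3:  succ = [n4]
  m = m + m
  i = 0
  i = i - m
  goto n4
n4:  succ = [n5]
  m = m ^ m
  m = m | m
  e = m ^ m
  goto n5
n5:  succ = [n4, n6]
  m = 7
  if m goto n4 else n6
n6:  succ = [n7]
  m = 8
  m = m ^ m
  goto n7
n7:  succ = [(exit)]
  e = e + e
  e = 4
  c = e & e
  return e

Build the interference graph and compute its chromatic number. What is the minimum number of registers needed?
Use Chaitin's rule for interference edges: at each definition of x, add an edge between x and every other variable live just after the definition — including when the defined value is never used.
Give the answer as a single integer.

Per-block:
  n0: def={c,m} ue=∅
  n1: def={f,i} ue={c}
  n2: def={m} ue=∅
  n3: def={i,m} ue={m}
  n4: def={e,m} ue={m}
  n5: def={m} ue=∅
  n6: def={m} ue=∅
  n7: def={c,e} ue={e}

Backward fixpoint:
  live n0: ∅→{c}
  live n1: {c}→∅
  live n2: ∅→{m}
  live n3: {m}→{m}
  live n4: {m}→{e}
  live n5: {e}→{e,m}
  live n6: {e}→{e}
  live n7: {e}→∅

Interfere edges:
  c — {e,f,m}
  e — {c,m}
  f — {c,i}
  i — {f,m}
  m — {c,e,i}

Chromatic number:
  {c,e,m} pairwise interfere (3-clique) ⇒ χ ≥ 3
  3-colouring: c0={c,i}  c1={f,m}  c2={e}
  χ = 3

Answer: 3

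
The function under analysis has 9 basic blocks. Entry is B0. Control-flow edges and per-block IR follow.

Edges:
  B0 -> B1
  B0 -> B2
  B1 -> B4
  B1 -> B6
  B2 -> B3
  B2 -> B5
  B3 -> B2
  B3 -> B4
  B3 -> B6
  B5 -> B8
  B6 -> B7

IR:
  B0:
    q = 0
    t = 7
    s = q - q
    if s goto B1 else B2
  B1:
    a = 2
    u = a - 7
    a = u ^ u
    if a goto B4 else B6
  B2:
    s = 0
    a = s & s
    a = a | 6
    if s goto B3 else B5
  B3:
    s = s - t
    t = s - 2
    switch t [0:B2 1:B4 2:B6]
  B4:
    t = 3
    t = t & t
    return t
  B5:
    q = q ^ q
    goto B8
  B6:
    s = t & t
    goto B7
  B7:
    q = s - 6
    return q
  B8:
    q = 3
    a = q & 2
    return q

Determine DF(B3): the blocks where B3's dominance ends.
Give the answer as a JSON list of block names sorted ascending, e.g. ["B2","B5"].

Answer: ["B2", "B4", "B6"]

Derivation:
idom tree: B1←B0 B2←B0 B3←B2 B4←B0 B5←B2 B6←B0 B7←B6 B8←B5
Dom∩ at merges:
  B2: preds {B0,B3}: {B0} ∩ {B0,B2,B3} = {B0}; idom=B0
  B4: preds {B1,B3}: {B0,B1} ∩ {B0,B2,B3} = {B0}; idom=B0
  B6: preds {B1,B3}: {B0,B1} ∩ {B0,B2,B3} = {B0}; idom=B0

Frontier:
  join B2 pred B0: · stop@B0
  join B2 pred B3: B3→B2 stop@B0
  join B4 pred B1: B1 stop@B0
  join B4 pred B3: B3→B2 stop@B0
  join B6 pred B1: B1 stop@B0
  join B6 pred B3: B3→B2 stop@B0
  B0: DF=∅
  B1: DF={B4,B6}
  B2: DF={B2,B4,B6}
  B3: DF={B2,B4,B6}
  B4: DF=∅
  B5: DF=∅
  B6: DF=∅
  B7: DF=∅
  B8: DF=∅

DF(B3) = ["B2", "B4", "B6"]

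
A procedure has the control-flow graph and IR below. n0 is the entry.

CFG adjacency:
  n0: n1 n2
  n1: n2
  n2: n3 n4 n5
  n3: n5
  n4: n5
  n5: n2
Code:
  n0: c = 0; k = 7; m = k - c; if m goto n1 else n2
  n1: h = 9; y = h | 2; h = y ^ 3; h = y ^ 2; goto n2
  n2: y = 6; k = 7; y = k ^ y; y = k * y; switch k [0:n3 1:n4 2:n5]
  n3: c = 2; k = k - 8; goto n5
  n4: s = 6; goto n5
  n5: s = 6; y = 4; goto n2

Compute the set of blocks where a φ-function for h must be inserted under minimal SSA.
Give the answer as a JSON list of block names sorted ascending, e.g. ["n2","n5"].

idom tree: n1←n0 n2←n0 n3←n2 n4←n2 n5←n2
Dom at joins:
  n2: preds {n0,n1,n5}: {n0} ∩ {n0,n1} ∩ {n0,n2,n5} = {n0}; idom=n0
  n5: preds {n2,n3,n4}: {n0,n2} ∩ {n0,n2,n3} ∩ {n0,n2,n4} = {n0,n2}; idom=n2

DF derivation:
  join n2 pred n0: · stop@n0
  join n2 pred n1: n1 stop@n0
  join n2 pred n5: n5→n2 stop@n0
  join n5 pred n2: · stop@n2
  join n5 pred n3: n3 stop@n2
  join n5 pred n4: n4 stop@n2
  n0: DF=∅
  n1: DF={n2}
  n2: DF={n2}
  n3: DF={n5}
  n4: DF={n5}
  n5: DF={n2}

φ for h: defs {n1}
  DF⁺ = {n2}

Answer: ["n2"]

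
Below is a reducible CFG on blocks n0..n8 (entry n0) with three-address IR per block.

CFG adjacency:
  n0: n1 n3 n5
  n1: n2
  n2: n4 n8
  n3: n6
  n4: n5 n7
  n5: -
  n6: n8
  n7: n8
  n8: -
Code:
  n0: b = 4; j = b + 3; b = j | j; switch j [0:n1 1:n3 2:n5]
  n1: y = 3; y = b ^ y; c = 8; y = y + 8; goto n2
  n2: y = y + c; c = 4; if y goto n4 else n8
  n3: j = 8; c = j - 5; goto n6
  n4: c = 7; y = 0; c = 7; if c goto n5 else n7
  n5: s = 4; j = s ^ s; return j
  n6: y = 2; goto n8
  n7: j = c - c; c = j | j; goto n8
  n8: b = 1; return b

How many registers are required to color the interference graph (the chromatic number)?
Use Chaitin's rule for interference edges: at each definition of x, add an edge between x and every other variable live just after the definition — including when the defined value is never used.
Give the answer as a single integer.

Block summaries:
  n0 def {b,j} use ∅
  n1 def {c,y} use {b}
  n2 def {c,y} use {c,y}
  n3 def {c,j} use ∅
  n4 def {c,y} use ∅
  n5 def {j,s} use ∅
  n6 def {y} use ∅
  n7 def {c,j} use {c}
  n8 def {b} use ∅

Live sets:
  n0 li=∅ lo={b}
  n1 li={b} lo={c,y}
  n2 li={c,y} lo=∅
  n3 li=∅ lo=∅
  n4 li=∅ lo={c}
  n5 li=∅ lo=∅
  n6 li=∅ lo=∅
  n7 li={c} lo=∅
  n8 li=∅ lo=∅

Interfere edges:
  b: {j,y}
  c: {y}
  j: {b}
  s: ∅
  y: {b,c}

Registers:
  {b,j} pairwise interfere (2-clique) ⇒ χ ≥ 2
  assign b→c0 c→c0 j→c1 s→c0 y→c1 — no edge inside a register ⇒ χ ≤ 2
  χ = 2

Answer: 2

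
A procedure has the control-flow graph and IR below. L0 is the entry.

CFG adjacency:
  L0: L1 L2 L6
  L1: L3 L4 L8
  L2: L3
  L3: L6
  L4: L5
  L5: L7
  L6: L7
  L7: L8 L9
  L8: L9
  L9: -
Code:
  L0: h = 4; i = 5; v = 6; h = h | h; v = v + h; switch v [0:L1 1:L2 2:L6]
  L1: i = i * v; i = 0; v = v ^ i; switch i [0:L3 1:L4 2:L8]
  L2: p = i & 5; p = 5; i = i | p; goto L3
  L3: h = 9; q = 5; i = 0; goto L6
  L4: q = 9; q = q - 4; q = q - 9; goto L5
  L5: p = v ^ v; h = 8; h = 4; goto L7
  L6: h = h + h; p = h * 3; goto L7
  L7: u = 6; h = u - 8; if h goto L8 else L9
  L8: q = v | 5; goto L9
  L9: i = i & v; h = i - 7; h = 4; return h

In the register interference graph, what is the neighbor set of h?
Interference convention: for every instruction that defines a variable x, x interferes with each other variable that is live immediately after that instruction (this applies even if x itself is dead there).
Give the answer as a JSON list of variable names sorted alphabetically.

Answer: ["i", "q", "v"]

Derivation:
def/use:
  L0: {h,i,v} / ∅
  L1: {i,v} / {i,v}
  L2: {i,p} / {i}
  L3: {h,i,q} / ∅
  L4: {q} / ∅
  L5: {h,p} / {v}
  L6: {h,p} / {h}
  L7: {h,u} / ∅
  L8: {q} / {v}
  L9: {h,i} / {i,v}

Live sets:
  live L0: ∅→{h,i,v}
  live L1: {i,v}→{i,v}
  live L2: {i,v}→{v}
  live L3: {v}→{h,i,v}
  live L4: {i,v}→{i,v}
  live L5: {i,v}→{i,v}
  live L6: {h,i,v}→{i,v}
  live L7: {i,v}→{i,v}
  live L8: {i,v}→{i,v}
  live L9: {i,v}→∅

Conflict graph:
  h↔{i,q,v}
  i↔{h,p,q,u,v}
  p↔{i,v}
  q↔{h,i,v}
  u↔{i,v}
  v↔{h,i,p,q,u}

N(h) = ["i", "q", "v"]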